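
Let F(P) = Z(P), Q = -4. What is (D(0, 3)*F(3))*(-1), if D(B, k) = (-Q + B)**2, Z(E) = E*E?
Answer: -144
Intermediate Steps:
Z(E) = E**2
F(P) = P**2
D(B, k) = (4 + B)**2 (D(B, k) = (-1*(-4) + B)**2 = (4 + B)**2)
(D(0, 3)*F(3))*(-1) = ((4 + 0)**2*3**2)*(-1) = (4**2*9)*(-1) = (16*9)*(-1) = 144*(-1) = -144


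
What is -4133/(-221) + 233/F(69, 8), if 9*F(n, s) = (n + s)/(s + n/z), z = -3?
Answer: -6633314/17017 ≈ -389.81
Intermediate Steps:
F(n, s) = (n + s)/(9*(s - n/3)) (F(n, s) = ((n + s)/(s + n/(-3)))/9 = ((n + s)/(s + n*(-⅓)))/9 = ((n + s)/(s - n/3))/9 = (n + s)/(9*(s - n/3)))
-4133/(-221) + 233/F(69, 8) = -4133/(-221) + 233/(((69 + 8)/(3*(-1*69 + 3*8)))) = -4133*(-1/221) + 233/(((⅓)*77/(-69 + 24))) = 4133/221 + 233/(((⅓)*77/(-45))) = 4133/221 + 233/(((⅓)*(-1/45)*77)) = 4133/221 + 233/(-77/135) = 4133/221 + 233*(-135/77) = 4133/221 - 31455/77 = -6633314/17017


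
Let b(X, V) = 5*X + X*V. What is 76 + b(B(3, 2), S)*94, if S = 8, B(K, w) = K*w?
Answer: 7408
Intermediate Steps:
b(X, V) = 5*X + V*X
76 + b(B(3, 2), S)*94 = 76 + ((3*2)*(5 + 8))*94 = 76 + (6*13)*94 = 76 + 78*94 = 76 + 7332 = 7408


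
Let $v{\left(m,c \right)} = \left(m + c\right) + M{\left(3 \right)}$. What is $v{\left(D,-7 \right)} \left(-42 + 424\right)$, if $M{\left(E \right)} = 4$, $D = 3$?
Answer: $0$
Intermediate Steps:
$v{\left(m,c \right)} = 4 + c + m$ ($v{\left(m,c \right)} = \left(m + c\right) + 4 = \left(c + m\right) + 4 = 4 + c + m$)
$v{\left(D,-7 \right)} \left(-42 + 424\right) = \left(4 - 7 + 3\right) \left(-42 + 424\right) = 0 \cdot 382 = 0$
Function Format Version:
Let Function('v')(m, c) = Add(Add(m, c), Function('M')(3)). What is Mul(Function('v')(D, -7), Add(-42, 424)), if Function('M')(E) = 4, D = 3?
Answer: 0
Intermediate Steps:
Function('v')(m, c) = Add(4, c, m) (Function('v')(m, c) = Add(Add(m, c), 4) = Add(Add(c, m), 4) = Add(4, c, m))
Mul(Function('v')(D, -7), Add(-42, 424)) = Mul(Add(4, -7, 3), Add(-42, 424)) = Mul(0, 382) = 0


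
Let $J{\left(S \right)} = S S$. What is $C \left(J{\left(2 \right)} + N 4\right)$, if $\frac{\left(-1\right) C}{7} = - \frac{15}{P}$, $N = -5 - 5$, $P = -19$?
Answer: $\frac{3780}{19} \approx 198.95$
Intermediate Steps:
$J{\left(S \right)} = S^{2}$
$N = -10$
$C = - \frac{105}{19}$ ($C = - 7 \left(- \frac{15}{-19}\right) = - 7 \left(\left(-15\right) \left(- \frac{1}{19}\right)\right) = \left(-7\right) \frac{15}{19} = - \frac{105}{19} \approx -5.5263$)
$C \left(J{\left(2 \right)} + N 4\right) = - \frac{105 \left(2^{2} - 40\right)}{19} = - \frac{105 \left(4 - 40\right)}{19} = \left(- \frac{105}{19}\right) \left(-36\right) = \frac{3780}{19}$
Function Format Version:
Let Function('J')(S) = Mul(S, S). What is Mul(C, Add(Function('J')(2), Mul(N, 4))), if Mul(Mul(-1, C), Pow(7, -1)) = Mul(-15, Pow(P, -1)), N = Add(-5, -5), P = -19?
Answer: Rational(3780, 19) ≈ 198.95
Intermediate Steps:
Function('J')(S) = Pow(S, 2)
N = -10
C = Rational(-105, 19) (C = Mul(-7, Mul(-15, Pow(-19, -1))) = Mul(-7, Mul(-15, Rational(-1, 19))) = Mul(-7, Rational(15, 19)) = Rational(-105, 19) ≈ -5.5263)
Mul(C, Add(Function('J')(2), Mul(N, 4))) = Mul(Rational(-105, 19), Add(Pow(2, 2), Mul(-10, 4))) = Mul(Rational(-105, 19), Add(4, -40)) = Mul(Rational(-105, 19), -36) = Rational(3780, 19)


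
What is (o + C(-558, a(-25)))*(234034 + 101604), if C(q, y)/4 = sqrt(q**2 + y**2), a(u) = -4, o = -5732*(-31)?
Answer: 59640187496 + 2685104*sqrt(77845) ≈ 6.0389e+10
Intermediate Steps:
o = 177692
C(q, y) = 4*sqrt(q**2 + y**2)
(o + C(-558, a(-25)))*(234034 + 101604) = (177692 + 4*sqrt((-558)**2 + (-4)**2))*(234034 + 101604) = (177692 + 4*sqrt(311364 + 16))*335638 = (177692 + 4*sqrt(311380))*335638 = (177692 + 4*(2*sqrt(77845)))*335638 = (177692 + 8*sqrt(77845))*335638 = 59640187496 + 2685104*sqrt(77845)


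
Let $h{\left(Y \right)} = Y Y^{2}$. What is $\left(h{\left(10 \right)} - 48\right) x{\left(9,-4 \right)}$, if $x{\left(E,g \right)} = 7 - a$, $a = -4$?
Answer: $10472$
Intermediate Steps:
$x{\left(E,g \right)} = 11$ ($x{\left(E,g \right)} = 7 - -4 = 7 + 4 = 11$)
$h{\left(Y \right)} = Y^{3}$
$\left(h{\left(10 \right)} - 48\right) x{\left(9,-4 \right)} = \left(10^{3} - 48\right) 11 = \left(1000 - 48\right) 11 = 952 \cdot 11 = 10472$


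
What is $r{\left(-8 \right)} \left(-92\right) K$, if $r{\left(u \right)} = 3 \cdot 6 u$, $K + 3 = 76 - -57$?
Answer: $1722240$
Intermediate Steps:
$K = 130$ ($K = -3 + \left(76 - -57\right) = -3 + \left(76 + 57\right) = -3 + 133 = 130$)
$r{\left(u \right)} = 18 u$
$r{\left(-8 \right)} \left(-92\right) K = 18 \left(-8\right) \left(-92\right) 130 = \left(-144\right) \left(-92\right) 130 = 13248 \cdot 130 = 1722240$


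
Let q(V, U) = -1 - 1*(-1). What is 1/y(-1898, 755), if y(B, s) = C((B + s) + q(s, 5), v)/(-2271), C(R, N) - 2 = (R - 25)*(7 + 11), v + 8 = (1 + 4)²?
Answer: 2271/21022 ≈ 0.10803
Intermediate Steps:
q(V, U) = 0 (q(V, U) = -1 + 1 = 0)
v = 17 (v = -8 + (1 + 4)² = -8 + 5² = -8 + 25 = 17)
C(R, N) = -448 + 18*R (C(R, N) = 2 + (R - 25)*(7 + 11) = 2 + (-25 + R)*18 = 2 + (-450 + 18*R) = -448 + 18*R)
y(B, s) = 448/2271 - 6*B/757 - 6*s/757 (y(B, s) = (-448 + 18*((B + s) + 0))/(-2271) = (-448 + 18*(B + s))*(-1/2271) = (-448 + (18*B + 18*s))*(-1/2271) = (-448 + 18*B + 18*s)*(-1/2271) = 448/2271 - 6*B/757 - 6*s/757)
1/y(-1898, 755) = 1/(448/2271 - 6/757*(-1898) - 6/757*755) = 1/(448/2271 + 11388/757 - 4530/757) = 1/(21022/2271) = 2271/21022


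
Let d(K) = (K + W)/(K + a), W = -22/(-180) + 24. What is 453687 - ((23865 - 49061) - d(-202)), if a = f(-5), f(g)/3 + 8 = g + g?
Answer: 11033480329/23040 ≈ 4.7888e+5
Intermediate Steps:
f(g) = -24 + 6*g (f(g) = -24 + 3*(g + g) = -24 + 3*(2*g) = -24 + 6*g)
a = -54 (a = -24 + 6*(-5) = -24 - 30 = -54)
W = 2171/90 (W = -22*(-1/180) + 24 = 11/90 + 24 = 2171/90 ≈ 24.122)
d(K) = (2171/90 + K)/(-54 + K) (d(K) = (K + 2171/90)/(K - 54) = (2171/90 + K)/(-54 + K))
453687 - ((23865 - 49061) - d(-202)) = 453687 - ((23865 - 49061) - (2171/90 - 202)/(-54 - 202)) = 453687 - (-25196 - (-16009)/((-256)*90)) = 453687 - (-25196 - (-1)*(-16009)/(256*90)) = 453687 - (-25196 - 1*16009/23040) = 453687 - (-25196 - 16009/23040) = 453687 - 1*(-580531849/23040) = 453687 + 580531849/23040 = 11033480329/23040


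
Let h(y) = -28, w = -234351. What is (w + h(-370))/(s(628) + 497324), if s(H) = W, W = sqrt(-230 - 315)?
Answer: -116562301796/247331161521 + 234379*I*sqrt(545)/247331161521 ≈ -0.47128 + 2.2123e-5*I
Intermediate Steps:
W = I*sqrt(545) (W = sqrt(-545) = I*sqrt(545) ≈ 23.345*I)
s(H) = I*sqrt(545)
(w + h(-370))/(s(628) + 497324) = (-234351 - 28)/(I*sqrt(545) + 497324) = -234379/(497324 + I*sqrt(545))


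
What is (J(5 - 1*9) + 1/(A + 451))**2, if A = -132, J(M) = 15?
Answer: 22905796/101761 ≈ 225.09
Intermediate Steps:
(J(5 - 1*9) + 1/(A + 451))**2 = (15 + 1/(-132 + 451))**2 = (15 + 1/319)**2 = (4786/319)**2 = 22905796/101761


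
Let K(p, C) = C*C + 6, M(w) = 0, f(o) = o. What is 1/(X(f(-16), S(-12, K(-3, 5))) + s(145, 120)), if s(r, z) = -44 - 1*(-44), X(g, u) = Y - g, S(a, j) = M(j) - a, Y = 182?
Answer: 1/198 ≈ 0.0050505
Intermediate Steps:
K(p, C) = 6 + C² (K(p, C) = C² + 6 = 6 + C²)
S(a, j) = -a (S(a, j) = 0 - a = -a)
X(g, u) = 182 - g
s(r, z) = 0 (s(r, z) = -44 + 44 = 0)
1/(X(f(-16), S(-12, K(-3, 5))) + s(145, 120)) = 1/((182 - 1*(-16)) + 0) = 1/((182 + 16) + 0) = 1/(198 + 0) = 1/198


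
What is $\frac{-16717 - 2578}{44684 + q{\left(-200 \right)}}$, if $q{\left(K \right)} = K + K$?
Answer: $- \frac{19295}{44284} \approx -0.43571$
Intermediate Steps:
$q{\left(K \right)} = 2 K$
$\frac{-16717 - 2578}{44684 + q{\left(-200 \right)}} = \frac{-16717 - 2578}{44684 + 2 \left(-200\right)} = - \frac{19295}{44684 - 400} = - \frac{19295}{44284}$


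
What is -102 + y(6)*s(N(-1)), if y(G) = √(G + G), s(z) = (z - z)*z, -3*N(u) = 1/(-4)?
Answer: -102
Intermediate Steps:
N(u) = 1/12 (N(u) = -⅓/(-4) = -⅓*(-¼) = 1/12)
s(z) = 0 (s(z) = 0*z = 0)
y(G) = √2*√G (y(G) = √(2*G) = √2*√G)
-102 + y(6)*s(N(-1)) = -102 + (√2*√6)*0 = -102 + (2*√3)*0 = -102 + 0 = -102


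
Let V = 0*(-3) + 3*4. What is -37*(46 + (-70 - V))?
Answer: 1332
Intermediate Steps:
V = 12 (V = 0 + 12 = 12)
-37*(46 + (-70 - V)) = -37*(46 + (-70 - 1*12)) = -37*(46 + (-70 - 12)) = -37*(46 - 82) = -37*(-36) = 1332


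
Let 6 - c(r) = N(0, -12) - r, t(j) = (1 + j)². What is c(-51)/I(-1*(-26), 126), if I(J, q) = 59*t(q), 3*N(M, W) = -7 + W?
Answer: -116/2854833 ≈ -4.0633e-5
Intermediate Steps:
N(M, W) = -7/3 + W/3 (N(M, W) = (-7 + W)/3 = -7/3 + W/3)
I(J, q) = 59*(1 + q)²
c(r) = 37/3 + r (c(r) = 6 - ((-7/3 + (⅓)*(-12)) - r) = 6 - ((-7/3 - 4) - r) = 6 - (-19/3 - r) = 6 + (19/3 + r) = 37/3 + r)
c(-51)/I(-1*(-26), 126) = (37/3 - 51)/((59*(1 + 126)²)) = -116/(3*(59*127²)) = -116/(3*(59*16129)) = -116/3/951611 = -116/3*1/951611 = -116/2854833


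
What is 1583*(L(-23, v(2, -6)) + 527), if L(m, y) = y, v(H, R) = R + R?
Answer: 815245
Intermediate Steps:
v(H, R) = 2*R
1583*(L(-23, v(2, -6)) + 527) = 1583*(2*(-6) + 527) = 1583*(-12 + 527) = 1583*515 = 815245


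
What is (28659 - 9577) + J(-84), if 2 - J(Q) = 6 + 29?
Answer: 19049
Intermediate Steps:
J(Q) = -33 (J(Q) = 2 - (6 + 29) = 2 - 1*35 = 2 - 35 = -33)
(28659 - 9577) + J(-84) = (28659 - 9577) - 33 = 19082 - 33 = 19049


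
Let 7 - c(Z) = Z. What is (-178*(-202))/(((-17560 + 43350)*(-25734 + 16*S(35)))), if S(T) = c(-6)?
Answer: -8989/164578885 ≈ -5.4618e-5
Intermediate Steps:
c(Z) = 7 - Z
S(T) = 13 (S(T) = 7 - 1*(-6) = 7 + 6 = 13)
(-178*(-202))/(((-17560 + 43350)*(-25734 + 16*S(35)))) = (-178*(-202))/(((-17560 + 43350)*(-25734 + 16*13))) = 35956/((25790*(-25734 + 208))) = 35956/((25790*(-25526))) = 35956/(-658315540) = 35956*(-1/658315540) = -8989/164578885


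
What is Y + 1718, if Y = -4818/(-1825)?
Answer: 43016/25 ≈ 1720.6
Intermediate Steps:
Y = 66/25 (Y = -4818*(-1/1825) = 66/25 ≈ 2.6400)
Y + 1718 = 66/25 + 1718 = 43016/25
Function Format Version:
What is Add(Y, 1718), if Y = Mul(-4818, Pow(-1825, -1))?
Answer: Rational(43016, 25) ≈ 1720.6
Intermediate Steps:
Y = Rational(66, 25) (Y = Mul(-4818, Rational(-1, 1825)) = Rational(66, 25) ≈ 2.6400)
Add(Y, 1718) = Add(Rational(66, 25), 1718) = Rational(43016, 25)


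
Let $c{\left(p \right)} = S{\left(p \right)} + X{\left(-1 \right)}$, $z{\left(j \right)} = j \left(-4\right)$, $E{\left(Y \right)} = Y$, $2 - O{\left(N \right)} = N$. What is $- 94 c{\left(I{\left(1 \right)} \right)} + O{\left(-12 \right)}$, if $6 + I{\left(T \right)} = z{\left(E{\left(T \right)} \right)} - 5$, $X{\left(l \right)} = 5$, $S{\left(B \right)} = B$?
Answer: $954$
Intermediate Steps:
$O{\left(N \right)} = 2 - N$
$z{\left(j \right)} = - 4 j$
$I{\left(T \right)} = -11 - 4 T$ ($I{\left(T \right)} = -6 - \left(5 + 4 T\right) = -11 - 4 T$)
$c{\left(p \right)} = 5 + p$ ($c{\left(p \right)} = p + 5 = 5 + p$)
$- 94 c{\left(I{\left(1 \right)} \right)} + O{\left(-12 \right)} = - 94 \left(5 - 15\right) + \left(2 - -12\right) = - 94 \left(5 - 15\right) + \left(2 + 12\right) = - 94 \left(5 - 15\right) + 14 = \left(-94\right) \left(-10\right) + 14 = 940 + 14 = 954$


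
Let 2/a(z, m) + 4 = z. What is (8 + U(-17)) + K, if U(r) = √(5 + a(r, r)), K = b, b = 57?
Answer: 65 + √2163/21 ≈ 67.215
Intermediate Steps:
K = 57
a(z, m) = 2/(-4 + z)
U(r) = √(5 + 2/(-4 + r))
(8 + U(-17)) + K = (8 + √((-18 + 5*(-17))/(-4 - 17))) + 57 = (8 + √((-18 - 85)/(-21))) + 57 = (8 + √(-1/21*(-103))) + 57 = (8 + √(103/21)) + 57 = (8 + √2163/21) + 57 = 65 + √2163/21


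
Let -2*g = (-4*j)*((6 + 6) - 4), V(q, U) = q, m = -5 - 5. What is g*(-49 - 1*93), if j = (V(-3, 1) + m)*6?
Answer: 177216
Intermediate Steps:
m = -10
j = -78 (j = (-3 - 10)*6 = -13*6 = -78)
g = -1248 (g = -(-4*(-78))*((6 + 6) - 4)/2 = -156*(12 - 4) = -156*8 = -½*2496 = -1248)
g*(-49 - 1*93) = -1248*(-49 - 1*93) = -1248*(-49 - 93) = -1248*(-142) = 177216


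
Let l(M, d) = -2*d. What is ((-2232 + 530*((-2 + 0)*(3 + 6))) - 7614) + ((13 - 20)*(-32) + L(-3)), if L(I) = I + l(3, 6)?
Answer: -19177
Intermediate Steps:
L(I) = -12 + I (L(I) = I - 2*6 = I - 12 = -12 + I)
((-2232 + 530*((-2 + 0)*(3 + 6))) - 7614) + ((13 - 20)*(-32) + L(-3)) = ((-2232 + 530*((-2 + 0)*(3 + 6))) - 7614) + ((13 - 20)*(-32) + (-12 - 3)) = ((-2232 + 530*(-2*9)) - 7614) + (-7*(-32) - 15) = ((-2232 + 530*(-18)) - 7614) + (224 - 15) = ((-2232 - 9540) - 7614) + 209 = (-11772 - 7614) + 209 = -19386 + 209 = -19177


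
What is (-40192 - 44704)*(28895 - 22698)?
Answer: -526100512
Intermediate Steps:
(-40192 - 44704)*(28895 - 22698) = -84896*6197 = -526100512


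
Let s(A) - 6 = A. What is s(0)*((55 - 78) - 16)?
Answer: -234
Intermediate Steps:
s(A) = 6 + A
s(0)*((55 - 78) - 16) = (6 + 0)*((55 - 78) - 16) = 6*(-23 - 16) = 6*(-39) = -234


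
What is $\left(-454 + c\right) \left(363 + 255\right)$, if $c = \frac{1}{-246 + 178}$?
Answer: $- \frac{9539757}{34} \approx -2.8058 \cdot 10^{5}$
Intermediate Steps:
$c = - \frac{1}{68}$ ($c = \frac{1}{-68} = - \frac{1}{68} \approx -0.014706$)
$\left(-454 + c\right) \left(363 + 255\right) = \left(-454 - \frac{1}{68}\right) \left(363 + 255\right) = \left(- \frac{30873}{68}\right) 618 = - \frac{9539757}{34}$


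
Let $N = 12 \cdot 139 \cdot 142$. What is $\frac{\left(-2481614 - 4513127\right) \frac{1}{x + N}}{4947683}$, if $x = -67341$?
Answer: $- \frac{538057}{64515883365} \approx -8.3399 \cdot 10^{-6}$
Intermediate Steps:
$N = 236856$ ($N = 1668 \cdot 142 = 236856$)
$\frac{\left(-2481614 - 4513127\right) \frac{1}{x + N}}{4947683} = \frac{\left(-2481614 - 4513127\right) \frac{1}{-67341 + 236856}}{4947683} = - \frac{6994741}{169515} \cdot \frac{1}{4947683} = \left(-6994741\right) \frac{1}{169515} \cdot \frac{1}{4947683} = \left(- \frac{6994741}{169515}\right) \frac{1}{4947683} = - \frac{538057}{64515883365}$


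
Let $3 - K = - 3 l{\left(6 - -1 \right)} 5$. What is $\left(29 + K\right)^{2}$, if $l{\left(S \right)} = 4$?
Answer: $8464$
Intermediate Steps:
$K = 63$ ($K = 3 - \left(-3\right) 4 \cdot 5 = 3 - \left(-12\right) 5 = 3 - -60 = 3 + 60 = 63$)
$\left(29 + K\right)^{2} = \left(29 + 63\right)^{2} = 92^{2} = 8464$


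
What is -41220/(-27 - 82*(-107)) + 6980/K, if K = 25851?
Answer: -1004524160/226118697 ≈ -4.4425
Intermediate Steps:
-41220/(-27 - 82*(-107)) + 6980/K = -41220/(-27 - 82*(-107)) + 6980/25851 = -41220/(-27 + 8774) + 6980*(1/25851) = -41220/8747 + 6980/25851 = -1004524160/226118697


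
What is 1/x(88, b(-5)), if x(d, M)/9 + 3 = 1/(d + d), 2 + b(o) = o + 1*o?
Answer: -176/4743 ≈ -0.037107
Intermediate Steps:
b(o) = -2 + 2*o (b(o) = -2 + (o + 1*o) = -2 + (o + o) = -2 + 2*o)
x(d, M) = -27 + 9/(2*d) (x(d, M) = -27 + 9/(d + d) = -27 + 9/((2*d)) = -27 + 9*(1/(2*d)) = -27 + 9/(2*d))
1/x(88, b(-5)) = 1/(-27 + (9/2)/88) = 1/(-27 + (9/2)*(1/88)) = 1/(-27 + 9/176) = 1/(-4743/176) = -176/4743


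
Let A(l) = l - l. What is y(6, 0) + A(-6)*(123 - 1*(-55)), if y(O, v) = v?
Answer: 0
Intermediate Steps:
A(l) = 0
y(6, 0) + A(-6)*(123 - 1*(-55)) = 0 + 0*(123 - 1*(-55)) = 0 + 0*(123 + 55) = 0 + 0*178 = 0 + 0 = 0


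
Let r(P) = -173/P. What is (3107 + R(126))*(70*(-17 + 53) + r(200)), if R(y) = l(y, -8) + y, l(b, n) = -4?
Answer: 1626857383/200 ≈ 8.1343e+6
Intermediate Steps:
R(y) = -4 + y
(3107 + R(126))*(70*(-17 + 53) + r(200)) = (3107 + (-4 + 126))*(70*(-17 + 53) - 173/200) = (3107 + 122)*(70*36 - 173*1/200) = 3229*(2520 - 173/200) = 3229*(503827/200) = 1626857383/200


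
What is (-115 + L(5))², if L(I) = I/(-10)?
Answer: 53361/4 ≈ 13340.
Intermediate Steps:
L(I) = -I/10 (L(I) = I*(-⅒) = -I/10)
(-115 + L(5))² = (-115 - ⅒*5)² = (-115 - ½)² = (-231/2)² = 53361/4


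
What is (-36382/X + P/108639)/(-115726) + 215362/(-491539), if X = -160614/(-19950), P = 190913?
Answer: -22007541916114569875/55142388817979214258 ≈ -0.39910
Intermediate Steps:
X = 26769/3325 (X = -160614*(-1/19950) = 26769/3325 ≈ 8.0508)
(-36382/X + P/108639)/(-115726) + 215362/(-491539) = (-36382/26769/3325 + 190913/108639)/(-115726) + 215362/(-491539) = (-36382*3325/26769 + 190913*(1/108639))*(-1/115726) + 215362*(-1/491539) = (-120970150/26769 + 190913/108639)*(-1/115726) - 215362/491539 = -4378988525251/969385797*(-1/115726) - 215362/491539 = 4378988525251/112183140743622 - 215362/491539 = -22007541916114569875/55142388817979214258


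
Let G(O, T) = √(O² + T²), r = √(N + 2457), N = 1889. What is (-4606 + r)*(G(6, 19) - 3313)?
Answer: (3313 - √397)*(4606 - √4346) ≈ 1.4951e+7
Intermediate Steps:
r = √4346 (r = √(1889 + 2457) = √4346 ≈ 65.924)
(-4606 + r)*(G(6, 19) - 3313) = (-4606 + √4346)*(√(6² + 19²) - 3313) = (-4606 + √4346)*(√(36 + 361) - 3313) = (-4606 + √4346)*(√397 - 3313) = (-4606 + √4346)*(-3313 + √397)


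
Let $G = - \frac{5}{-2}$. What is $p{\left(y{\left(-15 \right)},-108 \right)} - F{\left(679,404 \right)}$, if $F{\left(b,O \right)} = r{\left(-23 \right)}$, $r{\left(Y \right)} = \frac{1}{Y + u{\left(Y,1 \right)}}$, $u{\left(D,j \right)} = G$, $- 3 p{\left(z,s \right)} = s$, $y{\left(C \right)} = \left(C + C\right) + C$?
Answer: $\frac{1478}{41} \approx 36.049$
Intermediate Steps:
$y{\left(C \right)} = 3 C$ ($y{\left(C \right)} = 2 C + C = 3 C$)
$G = \frac{5}{2}$ ($G = \left(-5\right) \left(- \frac{1}{2}\right) = \frac{5}{2} \approx 2.5$)
$p{\left(z,s \right)} = - \frac{s}{3}$
$u{\left(D,j \right)} = \frac{5}{2}$
$r{\left(Y \right)} = \frac{1}{\frac{5}{2} + Y}$ ($r{\left(Y \right)} = \frac{1}{Y + \frac{5}{2}} = \frac{1}{\frac{5}{2} + Y}$)
$F{\left(b,O \right)} = - \frac{2}{41}$ ($F{\left(b,O \right)} = \frac{2}{5 + 2 \left(-23\right)} = \frac{2}{5 - 46} = \frac{2}{-41} = 2 \left(- \frac{1}{41}\right) = - \frac{2}{41}$)
$p{\left(y{\left(-15 \right)},-108 \right)} - F{\left(679,404 \right)} = \left(- \frac{1}{3}\right) \left(-108\right) - - \frac{2}{41} = 36 + \frac{2}{41} = \frac{1478}{41}$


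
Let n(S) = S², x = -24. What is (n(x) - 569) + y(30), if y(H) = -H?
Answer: -23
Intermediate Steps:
(n(x) - 569) + y(30) = ((-24)² - 569) - 1*30 = (576 - 569) - 30 = 7 - 30 = -23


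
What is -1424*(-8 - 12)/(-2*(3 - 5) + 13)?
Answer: 28480/17 ≈ 1675.3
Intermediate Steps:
-1424*(-8 - 12)/(-2*(3 - 5) + 13) = -(-28480)/(-2*(-2) + 13) = -(-28480)/(4 + 13) = -(-28480)/17 = -1424*(-20/17) = 28480/17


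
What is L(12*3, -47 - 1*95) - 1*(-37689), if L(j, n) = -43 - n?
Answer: 37788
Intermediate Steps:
L(12*3, -47 - 1*95) - 1*(-37689) = (-43 - (-47 - 1*95)) - 1*(-37689) = (-43 - (-47 - 95)) + 37689 = (-43 - 1*(-142)) + 37689 = (-43 + 142) + 37689 = 99 + 37689 = 37788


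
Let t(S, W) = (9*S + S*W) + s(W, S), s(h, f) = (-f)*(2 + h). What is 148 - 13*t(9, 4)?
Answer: -671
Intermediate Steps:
s(h, f) = -f*(2 + h)
t(S, W) = 9*S + S*W - S*(2 + W) (t(S, W) = (9*S + S*W) - S*(2 + W) = 9*S + S*W - S*(2 + W))
148 - 13*t(9, 4) = 148 - 91*9 = 148 - 13*63 = 148 - 819 = -671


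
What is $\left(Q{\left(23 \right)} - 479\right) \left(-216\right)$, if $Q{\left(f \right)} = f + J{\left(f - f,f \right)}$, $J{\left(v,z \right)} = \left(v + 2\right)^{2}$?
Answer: $97632$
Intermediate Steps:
$J{\left(v,z \right)} = \left(2 + v\right)^{2}$
$Q{\left(f \right)} = 4 + f$ ($Q{\left(f \right)} = f + \left(2 + \left(f - f\right)\right)^{2} = f + \left(2 + 0\right)^{2} = f + 2^{2} = f + 4 = 4 + f$)
$\left(Q{\left(23 \right)} - 479\right) \left(-216\right) = \left(\left(4 + 23\right) - 479\right) \left(-216\right) = \left(27 - 479\right) \left(-216\right) = \left(-452\right) \left(-216\right) = 97632$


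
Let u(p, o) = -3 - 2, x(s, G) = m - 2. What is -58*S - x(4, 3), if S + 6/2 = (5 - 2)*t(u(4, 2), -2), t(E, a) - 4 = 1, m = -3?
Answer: -691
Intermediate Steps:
x(s, G) = -5 (x(s, G) = -3 - 2 = -5)
u(p, o) = -5
t(E, a) = 5 (t(E, a) = 4 + 1 = 5)
S = 12 (S = -3 + (5 - 2)*5 = -3 + 3*5 = -3 + 15 = 12)
-58*S - x(4, 3) = -58*12 - 1*(-5) = -696 + 5 = -691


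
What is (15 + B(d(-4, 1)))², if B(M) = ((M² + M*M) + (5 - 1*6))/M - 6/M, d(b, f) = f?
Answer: 100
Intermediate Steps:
B(M) = -6/M + (-1 + 2*M²)/M (B(M) = ((M² + M²) + (5 - 6))/M - 6/M = (2*M² - 1)/M - 6/M = (-1 + 2*M²)/M - 6/M = -6/M + (-1 + 2*M²)/M)
(15 + B(d(-4, 1)))² = (15 + (-7/1 + 2*1))² = (15 + (-7*1 + 2))² = (15 + (-7 + 2))² = (15 - 5)² = 10² = 100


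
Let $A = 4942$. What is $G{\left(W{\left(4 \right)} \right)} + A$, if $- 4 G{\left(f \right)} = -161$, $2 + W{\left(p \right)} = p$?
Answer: $\frac{19929}{4} \approx 4982.3$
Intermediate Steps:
$W{\left(p \right)} = -2 + p$
$G{\left(f \right)} = \frac{161}{4}$ ($G{\left(f \right)} = \left(- \frac{1}{4}\right) \left(-161\right) = \frac{161}{4}$)
$G{\left(W{\left(4 \right)} \right)} + A = \frac{161}{4} + 4942 = \frac{19929}{4}$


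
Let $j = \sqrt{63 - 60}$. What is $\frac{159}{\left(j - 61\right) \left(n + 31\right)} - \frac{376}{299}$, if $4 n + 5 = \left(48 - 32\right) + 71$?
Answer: $- \frac{5761181}{4403971} - \frac{159 \sqrt{3}}{191477} \approx -1.3096$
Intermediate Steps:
$j = \sqrt{3} \approx 1.732$
$n = \frac{41}{2}$ ($n = - \frac{5}{4} + \frac{\left(48 - 32\right) + 71}{4} = - \frac{5}{4} + \frac{16 + 71}{4} = - \frac{5}{4} + \frac{1}{4} \cdot 87 = - \frac{5}{4} + \frac{87}{4} = \frac{41}{2} \approx 20.5$)
$\frac{159}{\left(j - 61\right) \left(n + 31\right)} - \frac{376}{299} = \frac{159}{\left(\sqrt{3} - 61\right) \left(\frac{41}{2} + 31\right)} - \frac{376}{299} = \frac{159}{\left(-61 + \sqrt{3}\right) \frac{103}{2}} - \frac{376}{299} = \frac{159}{- \frac{6283}{2} + \frac{103 \sqrt{3}}{2}} - \frac{376}{299} = - \frac{376}{299} + \frac{159}{- \frac{6283}{2} + \frac{103 \sqrt{3}}{2}}$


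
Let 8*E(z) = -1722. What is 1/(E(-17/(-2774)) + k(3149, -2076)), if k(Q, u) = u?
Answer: -4/9165 ≈ -0.00043644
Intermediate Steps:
E(z) = -861/4 (E(z) = (⅛)*(-1722) = -861/4)
1/(E(-17/(-2774)) + k(3149, -2076)) = 1/(-861/4 - 2076) = 1/(-9165/4) = -4/9165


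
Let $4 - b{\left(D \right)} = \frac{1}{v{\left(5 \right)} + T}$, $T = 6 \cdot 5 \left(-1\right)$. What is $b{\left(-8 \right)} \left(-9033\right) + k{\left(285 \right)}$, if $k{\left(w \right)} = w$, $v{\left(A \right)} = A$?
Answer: $- \frac{905208}{25} \approx -36208.0$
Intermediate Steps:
$T = -30$ ($T = 30 \left(-1\right) = -30$)
$b{\left(D \right)} = \frac{101}{25}$ ($b{\left(D \right)} = 4 - \frac{1}{5 - 30} = 4 - \frac{1}{-25} = 4 - - \frac{1}{25} = 4 + \frac{1}{25} = \frac{101}{25}$)
$b{\left(-8 \right)} \left(-9033\right) + k{\left(285 \right)} = \frac{101}{25} \left(-9033\right) + 285 = - \frac{912333}{25} + 285 = - \frac{905208}{25}$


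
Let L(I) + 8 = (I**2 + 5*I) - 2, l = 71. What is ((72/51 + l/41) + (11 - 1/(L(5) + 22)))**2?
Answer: 372709029001/1867449796 ≈ 199.58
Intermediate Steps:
L(I) = -10 + I**2 + 5*I (L(I) = -8 + ((I**2 + 5*I) - 2) = -8 + (-2 + I**2 + 5*I) = -10 + I**2 + 5*I)
((72/51 + l/41) + (11 - 1/(L(5) + 22)))**2 = ((72/51 + 71/41) + (11 - 1/((-10 + 5**2 + 5*5) + 22)))**2 = ((72*(1/51) + 71*(1/41)) + (11 - 1/((-10 + 25 + 25) + 22)))**2 = ((24/17 + 71/41) + (11 - 1/(40 + 22)))**2 = (2191/697 + (11 - 1/62))**2 = (2191/697 + 681/62)**2 = (610499/43214)**2 = 372709029001/1867449796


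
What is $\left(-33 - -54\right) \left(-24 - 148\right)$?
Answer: $-3612$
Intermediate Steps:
$\left(-33 - -54\right) \left(-24 - 148\right) = \left(-33 + 54\right) \left(-172\right) = 21 \left(-172\right) = -3612$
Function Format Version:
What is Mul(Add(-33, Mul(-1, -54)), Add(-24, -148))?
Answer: -3612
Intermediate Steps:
Mul(Add(-33, Mul(-1, -54)), Add(-24, -148)) = Mul(Add(-33, 54), -172) = Mul(21, -172) = -3612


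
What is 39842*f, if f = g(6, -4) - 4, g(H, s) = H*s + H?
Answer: -876524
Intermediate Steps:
g(H, s) = H + H*s
f = -22 (f = 6*(1 - 4) - 4 = 6*(-3) - 4 = -18 - 4 = -22)
39842*f = 39842*(-22) = -876524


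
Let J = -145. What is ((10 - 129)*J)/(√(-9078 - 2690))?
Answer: -17255*I*√2942/5884 ≈ -159.06*I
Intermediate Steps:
((10 - 129)*J)/(√(-9078 - 2690)) = ((10 - 129)*(-145))/(√(-9078 - 2690)) = (-119*(-145))/(√(-11768)) = 17255/((2*I*√2942)) = 17255*(-I*√2942/5884) = -17255*I*√2942/5884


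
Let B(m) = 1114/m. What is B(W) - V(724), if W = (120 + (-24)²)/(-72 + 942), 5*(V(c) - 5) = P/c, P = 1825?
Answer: 1004185/724 ≈ 1387.0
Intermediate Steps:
V(c) = 5 + 365/c (V(c) = 5 + (1825/c)/5 = 5 + 365/c)
W = ⅘ (W = (120 + 576)/870 = 696*(1/870) = ⅘ ≈ 0.80000)
B(W) - V(724) = 1114/(⅘) - (5 + 365/724) = 1114*(5/4) - (5 + 365*(1/724)) = 2785/2 - (5 + 365/724) = 2785/2 - 1*3985/724 = 2785/2 - 3985/724 = 1004185/724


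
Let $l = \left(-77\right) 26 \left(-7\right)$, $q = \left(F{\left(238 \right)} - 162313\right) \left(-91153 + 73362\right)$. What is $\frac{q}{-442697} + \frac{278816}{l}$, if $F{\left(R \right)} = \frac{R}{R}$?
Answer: $- \frac{20172347890168}{3101977879} \approx -6503.1$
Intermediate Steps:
$F{\left(R \right)} = 1$
$q = 2887692792$ ($q = \left(1 - 162313\right) \left(-91153 + 73362\right) = \left(-162312\right) \left(-17791\right) = 2887692792$)
$l = 14014$ ($l = \left(-2002\right) \left(-7\right) = 14014$)
$\frac{q}{-442697} + \frac{278816}{l} = \frac{2887692792}{-442697} + \frac{278816}{14014} = 2887692792 \left(- \frac{1}{442697}\right) + 278816 \cdot \frac{1}{14014} = - \frac{2887692792}{442697} + \frac{139408}{7007} = - \frac{20172347890168}{3101977879}$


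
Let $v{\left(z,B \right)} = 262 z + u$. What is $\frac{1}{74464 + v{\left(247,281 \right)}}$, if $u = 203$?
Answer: $\frac{1}{139381} \approx 7.1746 \cdot 10^{-6}$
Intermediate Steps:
$v{\left(z,B \right)} = 203 + 262 z$ ($v{\left(z,B \right)} = 262 z + 203 = 203 + 262 z$)
$\frac{1}{74464 + v{\left(247,281 \right)}} = \frac{1}{74464 + \left(203 + 262 \cdot 247\right)} = \frac{1}{74464 + \left(203 + 64714\right)} = \frac{1}{74464 + 64917} = \frac{1}{139381}$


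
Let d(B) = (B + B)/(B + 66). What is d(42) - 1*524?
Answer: -4709/9 ≈ -523.22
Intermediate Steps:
d(B) = 2*B/(66 + B) (d(B) = (2*B)/(66 + B) = 2*B/(66 + B))
d(42) - 1*524 = 2*42/(66 + 42) - 1*524 = 2*42/108 - 524 = 2*42*(1/108) - 524 = 7/9 - 524 = -4709/9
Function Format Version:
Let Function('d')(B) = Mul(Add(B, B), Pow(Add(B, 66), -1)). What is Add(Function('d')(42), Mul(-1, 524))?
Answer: Rational(-4709, 9) ≈ -523.22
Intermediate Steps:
Function('d')(B) = Mul(2, B, Pow(Add(66, B), -1)) (Function('d')(B) = Mul(Mul(2, B), Pow(Add(66, B), -1)) = Mul(2, B, Pow(Add(66, B), -1)))
Add(Function('d')(42), Mul(-1, 524)) = Add(Mul(2, 42, Pow(Add(66, 42), -1)), Mul(-1, 524)) = Add(Mul(2, 42, Pow(108, -1)), -524) = Add(Mul(2, 42, Rational(1, 108)), -524) = Add(Rational(7, 9), -524) = Rational(-4709, 9)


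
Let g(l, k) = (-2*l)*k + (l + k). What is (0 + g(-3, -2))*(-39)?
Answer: 663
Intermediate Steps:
g(l, k) = k + l - 2*k*l (g(l, k) = -2*k*l + (k + l) = k + l - 2*k*l)
(0 + g(-3, -2))*(-39) = (0 + (-2 - 3 - 2*(-2)*(-3)))*(-39) = (0 + (-2 - 3 - 12))*(-39) = (0 - 17)*(-39) = -17*(-39) = 663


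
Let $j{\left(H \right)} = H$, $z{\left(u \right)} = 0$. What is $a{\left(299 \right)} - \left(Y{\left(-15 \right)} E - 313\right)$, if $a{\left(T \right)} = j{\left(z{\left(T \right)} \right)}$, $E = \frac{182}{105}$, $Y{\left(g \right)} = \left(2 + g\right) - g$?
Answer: $\frac{4643}{15} \approx 309.53$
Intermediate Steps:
$Y{\left(g \right)} = 2$
$E = \frac{26}{15}$ ($E = 182 \cdot \frac{1}{105} = \frac{26}{15} \approx 1.7333$)
$a{\left(T \right)} = 0$
$a{\left(299 \right)} - \left(Y{\left(-15 \right)} E - 313\right) = 0 - \left(2 \cdot \frac{26}{15} - 313\right) = 0 - \left(\frac{52}{15} - 313\right) = 0 - - \frac{4643}{15} = 0 + \frac{4643}{15} = \frac{4643}{15}$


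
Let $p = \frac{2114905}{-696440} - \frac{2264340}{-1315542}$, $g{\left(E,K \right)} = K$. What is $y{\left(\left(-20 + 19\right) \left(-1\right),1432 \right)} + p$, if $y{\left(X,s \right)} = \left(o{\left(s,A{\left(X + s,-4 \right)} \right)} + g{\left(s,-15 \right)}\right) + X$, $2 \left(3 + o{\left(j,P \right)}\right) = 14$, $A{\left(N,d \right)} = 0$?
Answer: $- \frac{345574336957}{30539869016} \approx -11.316$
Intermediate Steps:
$o{\left(j,P \right)} = 4$ ($o{\left(j,P \right)} = -3 + \frac{1}{2} \cdot 14 = -3 + 7 = 4$)
$y{\left(X,s \right)} = -11 + X$ ($y{\left(X,s \right)} = \left(4 - 15\right) + X = -11 + X$)
$p = - \frac{40175646797}{30539869016}$ ($p = 2114905 \left(- \frac{1}{696440}\right) - - \frac{377390}{219257} = - \frac{422981}{139288} + \frac{377390}{219257} = - \frac{40175646797}{30539869016} \approx -1.3155$)
$y{\left(\left(-20 + 19\right) \left(-1\right),1432 \right)} + p = \left(-11 + \left(-20 + 19\right) \left(-1\right)\right) - \frac{40175646797}{30539869016} = \left(-11 - -1\right) - \frac{40175646797}{30539869016} = \left(-11 + 1\right) - \frac{40175646797}{30539869016} = -10 - \frac{40175646797}{30539869016} = - \frac{345574336957}{30539869016}$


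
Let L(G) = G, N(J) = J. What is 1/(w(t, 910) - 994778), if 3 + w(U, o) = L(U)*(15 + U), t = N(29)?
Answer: -1/993505 ≈ -1.0065e-6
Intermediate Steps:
t = 29
w(U, o) = -3 + U*(15 + U)
1/(w(t, 910) - 994778) = 1/((-3 + 29² + 15*29) - 994778) = 1/((-3 + 841 + 435) - 994778) = 1/(1273 - 994778) = 1/(-993505) = -1/993505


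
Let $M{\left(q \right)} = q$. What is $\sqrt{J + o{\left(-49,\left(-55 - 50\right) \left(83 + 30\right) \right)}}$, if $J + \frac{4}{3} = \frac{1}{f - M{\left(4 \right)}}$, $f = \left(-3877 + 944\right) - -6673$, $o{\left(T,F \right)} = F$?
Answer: $\frac{i \sqrt{372660006522}}{5604} \approx 108.93 i$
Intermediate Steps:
$f = 3740$ ($f = -2933 + 6673 = 3740$)
$J = - \frac{14941}{11208}$ ($J = - \frac{4}{3} + \frac{1}{3740 - 4} = - \frac{4}{3} + \frac{1}{3736} = - \frac{14941}{11208} \approx -1.3331$)
$\sqrt{J + o{\left(-49,\left(-55 - 50\right) \left(83 + 30\right) \right)}} = \sqrt{- \frac{14941}{11208} + \left(-55 - 50\right) \left(83 + 30\right)} = \sqrt{- \frac{14941}{11208} - 11865} = \sqrt{- \frac{132997861}{11208}} = \frac{i \sqrt{372660006522}}{5604}$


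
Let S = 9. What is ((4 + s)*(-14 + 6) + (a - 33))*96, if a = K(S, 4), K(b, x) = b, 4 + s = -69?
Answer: 50688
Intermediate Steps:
s = -73 (s = -4 - 69 = -73)
a = 9
((4 + s)*(-14 + 6) + (a - 33))*96 = ((4 - 73)*(-14 + 6) + (9 - 33))*96 = (-69*(-8) - 24)*96 = (552 - 24)*96 = 528*96 = 50688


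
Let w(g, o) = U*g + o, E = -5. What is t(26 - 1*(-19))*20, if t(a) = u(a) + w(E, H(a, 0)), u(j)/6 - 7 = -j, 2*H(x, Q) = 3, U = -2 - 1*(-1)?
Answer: -4430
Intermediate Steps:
U = -1 (U = -2 + 1 = -1)
H(x, Q) = 3/2 (H(x, Q) = (1/2)*3 = 3/2)
u(j) = 42 - 6*j (u(j) = 42 + 6*(-j) = 42 - 6*j)
w(g, o) = o - g (w(g, o) = -g + o = o - g)
t(a) = 97/2 - 6*a (t(a) = (42 - 6*a) + (3/2 - 1*(-5)) = (42 - 6*a) + (3/2 + 5) = (42 - 6*a) + 13/2 = 97/2 - 6*a)
t(26 - 1*(-19))*20 = (97/2 - 6*(26 - 1*(-19)))*20 = (97/2 - 6*(26 + 19))*20 = (97/2 - 6*45)*20 = (97/2 - 270)*20 = -443/2*20 = -4430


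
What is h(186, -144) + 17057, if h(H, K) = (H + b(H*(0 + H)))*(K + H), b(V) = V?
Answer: 1477901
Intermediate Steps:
h(H, K) = (H + K)*(H + H**2) (h(H, K) = (H + H*(0 + H))*(K + H) = (H + H*H)*(H + K) = (H + H**2)*(H + K) = (H + K)*(H + H**2))
h(186, -144) + 17057 = 186*(186 - 144 + 186**2 + 186*(-144)) + 17057 = 186*(186 - 144 + 34596 - 26784) + 17057 = 186*7854 + 17057 = 1460844 + 17057 = 1477901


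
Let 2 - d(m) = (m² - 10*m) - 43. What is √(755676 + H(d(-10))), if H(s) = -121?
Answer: √755555 ≈ 869.23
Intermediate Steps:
d(m) = 45 - m² + 10*m (d(m) = 2 - ((m² - 10*m) - 43) = 2 - (-43 + m² - 10*m) = 2 + (43 - m² + 10*m) = 45 - m² + 10*m)
√(755676 + H(d(-10))) = √(755676 - 121) = √755555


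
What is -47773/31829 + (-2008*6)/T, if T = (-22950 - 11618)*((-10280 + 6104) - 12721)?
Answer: -3488047200775/2323896942773 ≈ -1.5009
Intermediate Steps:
T = 584095496 (T = -34568*(-4176 - 12721) = -34568*(-16897) = 584095496)
-47773/31829 + (-2008*6)/T = -47773/31829 - 2008*6/584095496 = -47773*1/31829 - 12048*1/584095496 = -47773/31829 - 1506/73011937 = -3488047200775/2323896942773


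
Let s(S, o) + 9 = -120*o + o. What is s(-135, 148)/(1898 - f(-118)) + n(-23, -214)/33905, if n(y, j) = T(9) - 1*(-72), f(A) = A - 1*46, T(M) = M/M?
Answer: -597289479/69912110 ≈ -8.5434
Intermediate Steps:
s(S, o) = -9 - 119*o (s(S, o) = -9 + (-120*o + o) = -9 - 119*o)
T(M) = 1
f(A) = -46 + A (f(A) = A - 46 = -46 + A)
n(y, j) = 73 (n(y, j) = 1 - 1*(-72) = 1 + 72 = 73)
s(-135, 148)/(1898 - f(-118)) + n(-23, -214)/33905 = (-9 - 119*148)/(1898 - (-46 - 118)) + 73/33905 = (-9 - 17612)/(1898 - 1*(-164)) + 73*(1/33905) = -17621/(1898 + 164) + 73/33905 = -17621/2062 + 73/33905 = -597289479/69912110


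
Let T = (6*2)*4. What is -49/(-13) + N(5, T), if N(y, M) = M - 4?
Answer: 621/13 ≈ 47.769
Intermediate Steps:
T = 48 (T = 12*4 = 48)
N(y, M) = -4 + M
-49/(-13) + N(5, T) = -49/(-13) + (-4 + 48) = -1/13*(-49) + 44 = 49/13 + 44 = 621/13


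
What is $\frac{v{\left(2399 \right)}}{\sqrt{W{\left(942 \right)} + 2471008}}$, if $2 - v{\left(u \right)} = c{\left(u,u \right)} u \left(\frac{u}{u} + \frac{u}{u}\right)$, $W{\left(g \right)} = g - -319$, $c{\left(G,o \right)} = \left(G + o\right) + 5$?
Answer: $- \frac{23044792 \sqrt{2472269}}{2472269} \approx -14656.0$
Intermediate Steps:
$c{\left(G,o \right)} = 5 + G + o$
$W{\left(g \right)} = 319 + g$ ($W{\left(g \right)} = g + 319 = 319 + g$)
$v{\left(u \right)} = 2 - 2 u \left(5 + 2 u\right)$ ($v{\left(u \right)} = 2 - \left(5 + u + u\right) u \left(\frac{u}{u} + \frac{u}{u}\right) = 2 - \left(5 + 2 u\right) u \left(1 + 1\right) = 2 - u \left(5 + 2 u\right) 2 = 2 - 2 u \left(5 + 2 u\right)$)
$\frac{v{\left(2399 \right)}}{\sqrt{W{\left(942 \right)} + 2471008}} = \frac{2 - 4798 \left(5 + 2 \cdot 2399\right)}{\sqrt{\left(319 + 942\right) + 2471008}} = \frac{2 - 4798 \left(5 + 4798\right)}{\sqrt{1261 + 2471008}} = \frac{2 - 4798 \cdot 4803}{\sqrt{2472269}} = \left(2 - 23044794\right) \frac{\sqrt{2472269}}{2472269} = - 23044792 \frac{\sqrt{2472269}}{2472269} = - \frac{23044792 \sqrt{2472269}}{2472269}$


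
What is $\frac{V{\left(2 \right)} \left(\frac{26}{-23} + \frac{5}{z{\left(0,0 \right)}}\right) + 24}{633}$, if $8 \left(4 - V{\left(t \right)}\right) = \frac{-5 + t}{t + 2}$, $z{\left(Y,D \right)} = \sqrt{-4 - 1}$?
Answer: $\frac{7129}{232944} - \frac{131 i \sqrt{5}}{20256} \approx 0.030604 - 0.014461 i$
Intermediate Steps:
$z{\left(Y,D \right)} = i \sqrt{5}$ ($z{\left(Y,D \right)} = \sqrt{-5} = i \sqrt{5}$)
$V{\left(t \right)} = 4 - \frac{-5 + t}{8 \left(2 + t\right)}$ ($V{\left(t \right)} = 4 - \frac{\left(-5 + t\right) \frac{1}{t + 2}}{8} = 4 - \frac{\left(-5 + t\right) \frac{1}{2 + t}}{8} = 4 - \frac{\frac{1}{2 + t} \left(-5 + t\right)}{8} = 4 - \frac{-5 + t}{8 \left(2 + t\right)}$)
$\frac{V{\left(2 \right)} \left(\frac{26}{-23} + \frac{5}{z{\left(0,0 \right)}}\right) + 24}{633} = \frac{\frac{69 + 31 \cdot 2}{8 \left(2 + 2\right)} \left(\frac{26}{-23} + \frac{5}{i \sqrt{5}}\right) + 24}{633} = \left(\frac{69 + 62}{8 \cdot 4} \left(26 \left(- \frac{1}{23}\right) + 5 \left(- \frac{i \sqrt{5}}{5}\right)\right) + 24\right) \frac{1}{633} = \left(\frac{1}{8} \cdot \frac{1}{4} \cdot 131 \left(- \frac{26}{23} - i \sqrt{5}\right) + 24\right) \frac{1}{633} = \left(\frac{131 \left(- \frac{26}{23} - i \sqrt{5}\right)}{32} + 24\right) \frac{1}{633} = \left(\left(- \frac{1703}{368} - \frac{131 i \sqrt{5}}{32}\right) + 24\right) \frac{1}{633} = \left(\frac{7129}{368} - \frac{131 i \sqrt{5}}{32}\right) \frac{1}{633} = \frac{7129}{232944} - \frac{131 i \sqrt{5}}{20256}$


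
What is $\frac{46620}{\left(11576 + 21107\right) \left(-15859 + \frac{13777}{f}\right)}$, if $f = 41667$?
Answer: $- \frac{69375555}{771299162186} \approx -8.9946 \cdot 10^{-5}$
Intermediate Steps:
$\frac{46620}{\left(11576 + 21107\right) \left(-15859 + \frac{13777}{f}\right)} = \frac{46620}{\left(11576 + 21107\right) \left(-15859 + \frac{13777}{41667}\right)} = \frac{46620}{32683 \left(-15859 + 13777 \cdot \frac{1}{41667}\right)} = \frac{46620}{32683 \left(-15859 + \frac{13777}{41667}\right)} = \frac{46620}{32683 \left(- \frac{660783176}{41667}\right)} = \frac{46620}{- \frac{21596376541208}{41667}} = 46620 \left(- \frac{41667}{21596376541208}\right) = - \frac{69375555}{771299162186}$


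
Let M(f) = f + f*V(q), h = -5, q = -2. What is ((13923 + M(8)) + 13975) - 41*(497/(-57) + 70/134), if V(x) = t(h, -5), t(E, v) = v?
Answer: 107703718/3819 ≈ 28202.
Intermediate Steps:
V(x) = -5
M(f) = -4*f (M(f) = f + f*(-5) = f - 5*f = -4*f)
((13923 + M(8)) + 13975) - 41*(497/(-57) + 70/134) = ((13923 - 4*8) + 13975) - 41*(497/(-57) + 70/134) = ((13923 - 32) + 13975) - 41*(497*(-1/57) + 70*(1/134)) = (13891 + 13975) - 41*(-497/57 + 35/67) = 27866 - 41*(-31304)/3819 = 27866 - 1*(-1283464/3819) = 27866 + 1283464/3819 = 107703718/3819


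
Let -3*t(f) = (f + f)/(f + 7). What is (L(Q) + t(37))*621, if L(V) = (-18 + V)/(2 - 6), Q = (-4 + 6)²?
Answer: 20079/11 ≈ 1825.4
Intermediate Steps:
Q = 4 (Q = 2² = 4)
t(f) = -2*f/(3*(7 + f)) (t(f) = -(f + f)/(3*(f + 7)) = -2*f/(3*(7 + f)))
L(V) = 9/2 - V/4 (L(V) = (-18 + V)/(-4) = (-18 + V)*(-¼) = 9/2 - V/4)
(L(Q) + t(37))*621 = ((9/2 - ¼*4) - 2*37/(21 + 3*37))*621 = ((9/2 - 1) - 2*37/(21 + 111))*621 = (7/2 - 2*37/132)*621 = (7/2 - 2*37*1/132)*621 = (7/2 - 37/66)*621 = (97/33)*621 = 20079/11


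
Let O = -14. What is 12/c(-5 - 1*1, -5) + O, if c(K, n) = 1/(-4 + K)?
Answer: -134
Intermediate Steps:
12/c(-5 - 1*1, -5) + O = 12/(1/(-4 + (-5 - 1*1))) - 14 = 12/(1/(-4 + (-5 - 1))) - 14 = 12/(1/(-4 - 6)) - 14 = 12/(1/(-10)) - 14 = 12/(-⅒) - 14 = 12*(-10) - 14 = -120 - 14 = -134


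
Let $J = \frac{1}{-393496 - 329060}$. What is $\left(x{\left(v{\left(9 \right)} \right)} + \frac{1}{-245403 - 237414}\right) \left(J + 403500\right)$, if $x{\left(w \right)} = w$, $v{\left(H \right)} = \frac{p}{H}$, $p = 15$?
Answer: $\frac{117304809408659653}{174431160126} \approx 6.725 \cdot 10^{5}$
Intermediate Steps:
$v{\left(H \right)} = \frac{15}{H}$
$J = - \frac{1}{722556}$ ($J = \frac{1}{-722556} = - \frac{1}{722556} \approx -1.384 \cdot 10^{-6}$)
$\left(x{\left(v{\left(9 \right)} \right)} + \frac{1}{-245403 - 237414}\right) \left(J + 403500\right) = \left(\frac{15}{9} + \frac{1}{-245403 - 237414}\right) \left(- \frac{1}{722556} + 403500\right) = \left(15 \cdot \frac{1}{9} + \frac{1}{-482817}\right) \frac{291551345999}{722556} = \left(\frac{5}{3} - \frac{1}{482817}\right) \frac{291551345999}{722556} = \frac{804694}{482817} \cdot \frac{291551345999}{722556} = \frac{117304809408659653}{174431160126}$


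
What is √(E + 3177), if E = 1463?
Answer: 4*√290 ≈ 68.118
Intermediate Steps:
√(E + 3177) = √(1463 + 3177) = √4640 = 4*√290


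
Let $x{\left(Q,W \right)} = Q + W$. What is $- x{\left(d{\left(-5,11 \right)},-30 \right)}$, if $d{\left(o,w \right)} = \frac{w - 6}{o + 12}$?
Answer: $\frac{205}{7} \approx 29.286$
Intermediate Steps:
$d{\left(o,w \right)} = \frac{-6 + w}{12 + o}$
$- x{\left(d{\left(-5,11 \right)},-30 \right)} = - (\frac{-6 + 11}{12 - 5} - 30) = - (\frac{1}{7} \cdot 5 - 30) = - (\frac{5}{7} - 30) = \left(-1\right) \left(- \frac{205}{7}\right) = \frac{205}{7}$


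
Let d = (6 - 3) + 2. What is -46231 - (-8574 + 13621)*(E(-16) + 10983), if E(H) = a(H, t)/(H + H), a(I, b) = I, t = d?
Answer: -110959911/2 ≈ -5.5480e+7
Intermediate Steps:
d = 5 (d = 3 + 2 = 5)
t = 5
E(H) = ½ (E(H) = H/(H + H) = H/((2*H)) = H*(1/(2*H)) = ½)
-46231 - (-8574 + 13621)*(E(-16) + 10983) = -46231 - (-8574 + 13621)*(½ + 10983) = -46231 - 5047*21967/2 = -46231 - 1*110867449/2 = -46231 - 110867449/2 = -110959911/2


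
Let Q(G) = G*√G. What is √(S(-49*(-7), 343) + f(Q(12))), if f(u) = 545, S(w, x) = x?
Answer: 2*√222 ≈ 29.799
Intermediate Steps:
Q(G) = G^(3/2)
√(S(-49*(-7), 343) + f(Q(12))) = √(343 + 545) = √888 = 2*√222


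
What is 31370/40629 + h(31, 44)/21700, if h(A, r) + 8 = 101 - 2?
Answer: 97775177/125949900 ≈ 0.77630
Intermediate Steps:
h(A, r) = 91 (h(A, r) = -8 + (101 - 2) = -8 + 99 = 91)
31370/40629 + h(31, 44)/21700 = 31370/40629 + 91/21700 = 31370*(1/40629) + 91*(1/21700) = 31370/40629 + 13/3100 = 97775177/125949900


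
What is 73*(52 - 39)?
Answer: 949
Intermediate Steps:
73*(52 - 39) = 73*13 = 949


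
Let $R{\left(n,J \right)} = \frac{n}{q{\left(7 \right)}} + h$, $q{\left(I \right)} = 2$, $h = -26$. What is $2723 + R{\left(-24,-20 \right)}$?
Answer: $2685$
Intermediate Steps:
$R{\left(n,J \right)} = -26 + \frac{n}{2}$ ($R{\left(n,J \right)} = \frac{n}{2} - 26 = -26 + \frac{n}{2}$)
$2723 + R{\left(-24,-20 \right)} = 2723 + \left(-26 + \frac{1}{2} \left(-24\right)\right) = 2723 - 38 = 2685$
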